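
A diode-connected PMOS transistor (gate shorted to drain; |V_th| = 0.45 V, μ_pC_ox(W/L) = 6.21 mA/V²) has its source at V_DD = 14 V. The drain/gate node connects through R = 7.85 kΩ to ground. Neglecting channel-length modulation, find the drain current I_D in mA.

With gate tied to drain, V_SG = V_SD ≥ V_SG − |V_th|, so the device is in saturation.
KCL at the drain: ½ k_p (V_SG − |V_th|)² = (V_DD − V_SG)/R.
Let x = V_SG − 0.45. Then 24.4 x² + x − 13.55 = 0, giving x = 0.725 V (positive root), so V_SG = 1.18 V.
I_D = (V_DD − V_SG)/R = (14 − 1.18) / 7.85 = 1.63 mA.

I_D = 1.63 mA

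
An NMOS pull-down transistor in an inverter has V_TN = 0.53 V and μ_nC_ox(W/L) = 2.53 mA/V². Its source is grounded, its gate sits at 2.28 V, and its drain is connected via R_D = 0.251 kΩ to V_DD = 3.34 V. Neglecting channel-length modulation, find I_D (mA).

I_D = 3.87 mA

V_GS = V_G = 2.28 V, so V_ov = 2.28 − 0.53 = 1.75 V.
Assume saturation: I_D = ½ k_n V_ov² = 0.5 × 2.53 × 1.75² = 3.87 mA, giving V_DS = V_DD − I_D R_D = 3.34 − 3.87 × 0.251 = 2.37 V.
V_DS = 2.37 V ≥ V_ov = 1.75 V, confirming saturation.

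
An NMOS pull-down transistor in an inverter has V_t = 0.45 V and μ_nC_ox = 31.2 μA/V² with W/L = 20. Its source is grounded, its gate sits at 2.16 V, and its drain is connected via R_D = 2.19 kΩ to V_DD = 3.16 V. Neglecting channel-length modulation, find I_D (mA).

I_D = 0.856 mA

V_GS = V_G = 2.16 V, so V_ov = 2.16 − 0.45 = 1.71 V.
k_n = μ_nC_ox · (W/L) = 0.624 mA/V².
Assume saturation: I_D = ½ k_n V_ov² = 0.5 × 0.624 × 1.71² = 0.912 mA, giving V_DS = V_DD − I_D R_D = 3.16 − 0.912 × 2.19 = 1.16 V.
But 1.16 V < V_ov = 1.71 V, so the device is actually in triode.
In triode I_D = k_n[V_ov V_DS − ½ V_DS²] and I_D = (V_DD − V_DS)/R_D. Equating: 0.683 V_DS² − 3.337 V_DS + 3.16 = 0, giving V_DS = 1.29 V (the root below V_ov).
I_D = (3.16 − 1.29) / 2.19 = 0.856 mA.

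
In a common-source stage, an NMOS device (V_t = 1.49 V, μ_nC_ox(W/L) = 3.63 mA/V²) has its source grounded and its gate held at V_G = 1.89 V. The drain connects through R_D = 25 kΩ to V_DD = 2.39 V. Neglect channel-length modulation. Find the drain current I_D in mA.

V_GS = V_G = 1.89 V, so V_ov = 1.89 − 1.49 = 0.4 V.
Assume saturation: I_D = ½ k_n V_ov² = 0.5 × 3.63 × 0.4² = 0.29 mA, giving V_DS = V_DD − I_D R_D = 2.39 − 0.29 × 25 = -4.87 V.
But -4.87 V < V_ov = 0.4 V, so the device is actually in triode.
In triode I_D = k_n[V_ov V_DS − ½ V_DS²] and I_D = (V_DD − V_DS)/R_D. Equating: 45.4 V_DS² − 37.3 V_DS + 2.39 = 0, giving V_DS = 0.07 V (the root below V_ov).
I_D = (2.39 − 0.07) / 25 = 0.0928 mA.

I_D = 0.0928 mA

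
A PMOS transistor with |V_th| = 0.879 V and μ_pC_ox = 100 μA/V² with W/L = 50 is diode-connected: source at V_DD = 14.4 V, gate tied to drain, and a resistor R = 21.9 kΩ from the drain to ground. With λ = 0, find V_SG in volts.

With gate tied to drain, V_SG = V_SD ≥ V_SG − |V_th|, so the device is in saturation.
k_p = μ_pC_ox · (W/L) = 5 mA/V².
KCL at the drain: ½ k_p (V_SG − |V_th|)² = (V_DD − V_SG)/R.
Let x = V_SG − 0.879. Then 54.8 x² + x − 13.52 = 0, giving x = 0.488 V (positive root), so V_SG = 1.37 V.
I_D = (V_DD − V_SG)/R = (14.4 − 1.37) / 21.9 = 0.595 mA.

V_SG = 1.37 V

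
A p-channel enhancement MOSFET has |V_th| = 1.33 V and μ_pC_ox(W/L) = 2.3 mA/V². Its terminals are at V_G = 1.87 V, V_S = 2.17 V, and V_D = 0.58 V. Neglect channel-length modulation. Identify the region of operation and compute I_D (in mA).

V_SG = V_S − V_G = 2.17 − 1.87 = 0.3 V; V_SD = V_S − V_D = 2.17 − 0.58 = 1.59 V.
V_SG = 0.3 V < |V_th| = 1.33 V, so the transistor is in cutoff.

Cutoff; I_D = 0 mA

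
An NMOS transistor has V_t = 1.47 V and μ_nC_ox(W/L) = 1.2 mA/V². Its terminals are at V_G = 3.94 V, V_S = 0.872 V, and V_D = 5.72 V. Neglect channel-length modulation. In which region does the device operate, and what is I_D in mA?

V_GS = V_G − V_S = 3.94 − 0.872 = 3.07 V; V_DS = V_D − V_S = 5.72 − 0.872 = 4.85 V.
V_ov = V_GS − V_t = 3.07 − 1.47 = 1.6 V.
Since V_DS = 4.85 V ≥ V_ov = 1.6 V, the device is in saturation.
I_D = ½ k_n V_ov² = 0.5 × 1.2 × 1.6² = 1.53 mA.

Saturation; I_D = 1.53 mA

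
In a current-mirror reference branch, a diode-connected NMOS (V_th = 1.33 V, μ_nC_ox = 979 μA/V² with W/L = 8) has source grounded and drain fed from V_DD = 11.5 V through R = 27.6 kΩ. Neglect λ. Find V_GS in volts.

With gate tied to drain, V_GS = V_DS ≥ V_GS − V_th, so the device is in saturation.
k_n = μ_nC_ox · (W/L) = 7.832 mA/V².
KCL at the drain: ½ k_n (V_GS − V_th)² = (V_DD − V_GS)/R.
Let x = V_GS − 1.33. Then 108 x² + x − 10.17 = 0, giving x = 0.302 V (positive root), so V_GS = 1.63 V.
I_D = (V_DD − V_GS)/R = (11.5 − 1.63) / 27.6 = 0.358 mA.

V_GS = 1.63 V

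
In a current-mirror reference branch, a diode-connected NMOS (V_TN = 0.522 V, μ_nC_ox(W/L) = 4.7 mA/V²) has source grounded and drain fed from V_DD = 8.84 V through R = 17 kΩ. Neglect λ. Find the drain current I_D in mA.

I_D = 0.463 mA

With gate tied to drain, V_GS = V_DS ≥ V_GS − V_TN, so the device is in saturation.
KCL at the drain: ½ k_n (V_GS − V_TN)² = (V_DD − V_GS)/R.
Let x = V_GS − 0.522. Then 40 x² + x − 8.318 = 0, giving x = 0.444 V (positive root), so V_GS = 0.966 V.
I_D = (V_DD − V_GS)/R = (8.84 − 0.966) / 17 = 0.463 mA.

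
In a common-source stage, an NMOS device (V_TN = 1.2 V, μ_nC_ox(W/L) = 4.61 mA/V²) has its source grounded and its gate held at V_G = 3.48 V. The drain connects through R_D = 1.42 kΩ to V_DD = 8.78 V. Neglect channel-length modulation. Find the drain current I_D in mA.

I_D = 5.74 mA

V_GS = V_G = 3.48 V, so V_ov = 3.48 − 1.2 = 2.28 V.
Assume saturation: I_D = ½ k_n V_ov² = 0.5 × 4.61 × 2.28² = 12 mA, giving V_DS = V_DD − I_D R_D = 8.78 − 12 × 1.42 = -8.23 V.
But -8.23 V < V_ov = 2.28 V, so the device is actually in triode.
In triode I_D = k_n[V_ov V_DS − ½ V_DS²] and I_D = (V_DD − V_DS)/R_D. Equating: 3.27 V_DS² − 15.93 V_DS + 8.78 = 0, giving V_DS = 0.634 V (the root below V_ov).
I_D = (8.78 − 0.634) / 1.42 = 5.74 mA.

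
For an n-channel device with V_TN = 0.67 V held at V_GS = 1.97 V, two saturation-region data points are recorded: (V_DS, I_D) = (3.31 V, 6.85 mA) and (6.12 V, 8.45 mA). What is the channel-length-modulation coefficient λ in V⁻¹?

With V_GS fixed, I_D ∝ (1 + λ V_DS) in saturation, so I_D2/I_D1 = (1 + λ V_DS2)/(1 + λ V_DS1).
8.45/6.85 = 1.234 = (1 + 6.12 λ)/(1 + 3.31 λ).
Solving: λ (I_D1 V_DS2 − I_D2 V_DS1) = I_D2 − I_D1, so λ = (8.45 − 6.85) / (6.85 × 6.12 − 8.45 × 3.31) = 1.6 / 14 = 0.115 V⁻¹.

λ = 0.115 V⁻¹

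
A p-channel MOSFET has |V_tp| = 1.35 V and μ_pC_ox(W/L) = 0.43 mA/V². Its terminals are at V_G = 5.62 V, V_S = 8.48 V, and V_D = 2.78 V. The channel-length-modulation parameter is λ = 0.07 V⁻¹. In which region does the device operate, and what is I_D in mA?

Saturation; I_D = 0.686 mA

V_SG = V_S − V_G = 8.48 − 5.62 = 2.86 V; V_SD = V_S − V_D = 8.48 − 2.78 = 5.7 V.
V_ov = V_SG − |V_tp| = 2.86 − 1.35 = 1.51 V.
Since V_SD = 5.7 V ≥ V_ov = 1.51 V, the device is in saturation.
I_D = ½ k_p V_ov² (1 + λ V_SD) = 0.5 × 0.43 × 1.51² × (1 + 0.07 × 5.7) = 0.686 mA.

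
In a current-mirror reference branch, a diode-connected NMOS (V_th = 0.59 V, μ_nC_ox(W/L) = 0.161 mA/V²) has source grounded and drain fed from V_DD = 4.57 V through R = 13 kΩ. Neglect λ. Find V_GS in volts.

V_GS = 2.12 V

With gate tied to drain, V_GS = V_DS ≥ V_GS − V_th, so the device is in saturation.
KCL at the drain: ½ k_n (V_GS − V_th)² = (V_DD − V_GS)/R.
Let x = V_GS − 0.59. Then 1.05 x² + x − 3.98 = 0, giving x = 1.53 V (positive root), so V_GS = 2.12 V.
I_D = (V_DD − V_GS)/R = (4.57 − 2.12) / 13 = 0.188 mA.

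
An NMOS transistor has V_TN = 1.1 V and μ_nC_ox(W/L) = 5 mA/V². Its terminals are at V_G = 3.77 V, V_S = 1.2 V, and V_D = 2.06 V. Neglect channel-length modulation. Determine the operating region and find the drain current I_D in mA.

Triode; I_D = 4.47 mA

V_GS = V_G − V_S = 3.77 − 1.2 = 2.57 V; V_DS = V_D − V_S = 2.06 − 1.2 = 0.86 V.
V_ov = V_GS − V_TN = 2.57 − 1.1 = 1.47 V.
Since V_DS = 0.86 V < V_ov = 1.47 V, the device is in the triode region.
I_D = k_n [V_ov · V_DS − ½ V_DS²] = 5 × [1.47 × 0.86 − 0.5 × 0.86²] = 4.47 mA.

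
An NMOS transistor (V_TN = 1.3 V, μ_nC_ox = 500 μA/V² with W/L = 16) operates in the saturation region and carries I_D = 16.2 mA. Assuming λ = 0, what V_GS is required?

k_n = μ_nC_ox · (W/L) = 8 mA/V².
In saturation I_D = ½ k_n (V_GS − V_TN)², so V_GS − V_TN = √(2 I_D / k_n) = √(2 × 16.2 / 8) = 2.01 V.
V_GS = 1.3 + 2.01 = 3.31 V.

V_GS = 3.31 V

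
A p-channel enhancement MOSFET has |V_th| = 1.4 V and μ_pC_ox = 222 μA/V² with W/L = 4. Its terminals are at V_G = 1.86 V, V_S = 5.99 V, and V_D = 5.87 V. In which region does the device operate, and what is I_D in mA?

Triode; I_D = 0.285 mA

V_SG = V_S − V_G = 5.99 − 1.86 = 4.13 V; V_SD = V_S − V_D = 5.99 − 5.87 = 0.12 V.
k_p = μ_pC_ox · (W/L) = 0.888 mA/V².
V_ov = V_SG − |V_th| = 4.13 − 1.4 = 2.73 V.
Since V_SD = 0.12 V < V_ov = 2.73 V, the device is in the triode region.
I_D = k_p [V_ov · V_SD − ½ V_SD²] = 0.888 × [2.73 × 0.12 − 0.5 × 0.12²] = 0.285 mA.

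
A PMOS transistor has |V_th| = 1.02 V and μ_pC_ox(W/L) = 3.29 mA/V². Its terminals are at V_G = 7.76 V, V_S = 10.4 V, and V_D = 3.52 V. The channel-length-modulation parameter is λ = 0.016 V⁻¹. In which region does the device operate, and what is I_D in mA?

V_SG = V_S − V_G = 10.4 − 7.76 = 2.64 V; V_SD = V_S − V_D = 10.4 − 3.52 = 6.88 V.
V_ov = V_SG − |V_th| = 2.64 − 1.02 = 1.62 V.
Since V_SD = 6.88 V ≥ V_ov = 1.62 V, the device is in saturation.
I_D = ½ k_p V_ov² (1 + λ V_SD) = 0.5 × 3.29 × 1.62² × (1 + 0.016 × 6.88) = 4.79 mA.

Saturation; I_D = 4.79 mA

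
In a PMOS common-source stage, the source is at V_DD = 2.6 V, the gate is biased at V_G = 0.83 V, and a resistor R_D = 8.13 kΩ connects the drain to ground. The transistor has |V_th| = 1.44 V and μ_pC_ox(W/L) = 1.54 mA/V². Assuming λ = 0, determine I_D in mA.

I_D = 0.0839 mA

V_SG = V_DD − V_G = 2.6 − 0.83 = 1.77 V, so V_ov = 1.77 − 1.44 = 0.33 V.
Assume saturation: I_D = ½ k_p V_ov² = 0.5 × 1.54 × 0.33² = 0.0839 mA, giving V_SD = V_DD − I_D R_D = 2.6 − 0.0839 × 8.13 = 1.92 V.
V_SD = 1.92 V ≥ V_ov = 0.33 V, confirming saturation.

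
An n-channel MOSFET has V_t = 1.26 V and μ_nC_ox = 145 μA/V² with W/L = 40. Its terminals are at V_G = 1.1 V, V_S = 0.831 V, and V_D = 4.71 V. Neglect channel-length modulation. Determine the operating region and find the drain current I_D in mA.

V_GS = V_G − V_S = 1.1 − 0.831 = 0.269 V; V_DS = V_D − V_S = 4.71 − 0.831 = 3.88 V.
V_GS = 0.269 V < V_t = 1.26 V, so the transistor is in cutoff.

Cutoff; I_D = 0 mA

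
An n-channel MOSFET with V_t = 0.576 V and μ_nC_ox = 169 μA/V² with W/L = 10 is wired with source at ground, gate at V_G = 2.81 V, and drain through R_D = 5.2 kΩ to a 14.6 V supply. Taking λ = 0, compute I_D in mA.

I_D = 2.64 mA

V_GS = V_G = 2.81 V, so V_ov = 2.81 − 0.576 = 2.23 V.
k_n = μ_nC_ox · (W/L) = 1.69 mA/V².
Assume saturation: I_D = ½ k_n V_ov² = 0.5 × 1.69 × 2.23² = 4.22 mA, giving V_DS = V_DD − I_D R_D = 14.6 − 4.22 × 5.2 = -7.33 V.
But -7.33 V < V_ov = 2.23 V, so the device is actually in triode.
In triode I_D = k_n[V_ov V_DS − ½ V_DS²] and I_D = (V_DD − V_DS)/R_D. Equating: 4.39 V_DS² − 20.63 V_DS + 14.6 = 0, giving V_DS = 0.868 V (the root below V_ov).
I_D = (14.6 − 0.868) / 5.2 = 2.64 mA.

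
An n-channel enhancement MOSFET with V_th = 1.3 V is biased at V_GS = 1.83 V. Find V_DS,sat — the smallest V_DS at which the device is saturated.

The boundary between triode and saturation is V_DS = V_GS − V_th = V_ov.
V_ov = 1.83 − 1.3 = 0.53 V.

V_DS,sat = 0.530 V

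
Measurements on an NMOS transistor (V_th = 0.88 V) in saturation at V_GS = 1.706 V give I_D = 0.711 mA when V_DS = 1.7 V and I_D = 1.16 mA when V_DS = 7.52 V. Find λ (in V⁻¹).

With V_GS fixed, I_D ∝ (1 + λ V_DS) in saturation, so I_D2/I_D1 = (1 + λ V_DS2)/(1 + λ V_DS1).
1.16/0.711 = 1.632 = (1 + 7.52 λ)/(1 + 1.7 λ).
Solving: λ (I_D1 V_DS2 − I_D2 V_DS1) = I_D2 − I_D1, so λ = (1.16 − 0.711) / (0.711 × 7.52 − 1.16 × 1.7) = 0.449 / 3.37 = 0.133 V⁻¹.

λ = 0.133 V⁻¹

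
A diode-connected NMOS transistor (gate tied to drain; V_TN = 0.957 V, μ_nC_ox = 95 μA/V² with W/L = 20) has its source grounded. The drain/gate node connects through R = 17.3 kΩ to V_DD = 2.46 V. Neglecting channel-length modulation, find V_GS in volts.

V_GS = 1.23 V

With gate tied to drain, V_GS = V_DS ≥ V_GS − V_TN, so the device is in saturation.
k_n = μ_nC_ox · (W/L) = 1.9 mA/V².
KCL at the drain: ½ k_n (V_GS − V_TN)² = (V_DD − V_GS)/R.
Let x = V_GS − 0.957. Then 16.4 x² + x − 1.503 = 0, giving x = 0.274 V (positive root), so V_GS = 1.23 V.
I_D = (V_DD − V_GS)/R = (2.46 − 1.23) / 17.3 = 0.0711 mA.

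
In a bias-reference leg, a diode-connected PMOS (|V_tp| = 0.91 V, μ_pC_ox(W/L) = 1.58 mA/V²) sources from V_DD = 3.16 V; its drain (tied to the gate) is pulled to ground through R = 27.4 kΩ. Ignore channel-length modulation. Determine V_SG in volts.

With gate tied to drain, V_SG = V_SD ≥ V_SG − |V_tp|, so the device is in saturation.
KCL at the drain: ½ k_p (V_SG − |V_tp|)² = (V_DD − V_SG)/R.
Let x = V_SG − 0.91. Then 21.6 x² + x − 2.25 = 0, giving x = 0.3 V (positive root), so V_SG = 1.21 V.
I_D = (V_DD − V_SG)/R = (3.16 − 1.21) / 27.4 = 0.0712 mA.

V_SG = 1.21 V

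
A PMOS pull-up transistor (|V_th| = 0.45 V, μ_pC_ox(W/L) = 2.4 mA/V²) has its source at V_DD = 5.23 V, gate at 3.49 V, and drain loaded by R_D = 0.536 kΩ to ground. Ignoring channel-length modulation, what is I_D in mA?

V_SG = V_DD − V_G = 5.23 − 3.49 = 1.74 V, so V_ov = 1.74 − 0.45 = 1.29 V.
Assume saturation: I_D = ½ k_p V_ov² = 0.5 × 2.4 × 1.29² = 2 mA, giving V_SD = V_DD − I_D R_D = 5.23 − 2 × 0.536 = 4.16 V.
V_SD = 4.16 V ≥ V_ov = 1.29 V, confirming saturation.

I_D = 2.00 mA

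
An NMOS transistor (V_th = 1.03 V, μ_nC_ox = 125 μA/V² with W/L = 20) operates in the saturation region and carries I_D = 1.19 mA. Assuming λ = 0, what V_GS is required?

k_n = μ_nC_ox · (W/L) = 2.5 mA/V².
In saturation I_D = ½ k_n (V_GS − V_th)², so V_GS − V_th = √(2 I_D / k_n) = √(2 × 1.19 / 2.5) = 0.976 V.
V_GS = 1.03 + 0.976 = 2.01 V.

V_GS = 2.01 V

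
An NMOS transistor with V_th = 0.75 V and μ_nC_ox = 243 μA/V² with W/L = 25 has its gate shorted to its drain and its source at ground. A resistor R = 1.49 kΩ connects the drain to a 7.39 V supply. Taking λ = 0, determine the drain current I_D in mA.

With gate tied to drain, V_GS = V_DS ≥ V_GS − V_th, so the device is in saturation.
k_n = μ_nC_ox · (W/L) = 6.075 mA/V².
KCL at the drain: ½ k_n (V_GS − V_th)² = (V_DD − V_GS)/R.
Let x = V_GS − 0.75. Then 4.53 x² + x − 6.64 = 0, giving x = 1.11 V (positive root), so V_GS = 1.86 V.
I_D = (V_DD − V_GS)/R = (7.39 − 1.86) / 1.49 = 3.71 mA.

I_D = 3.71 mA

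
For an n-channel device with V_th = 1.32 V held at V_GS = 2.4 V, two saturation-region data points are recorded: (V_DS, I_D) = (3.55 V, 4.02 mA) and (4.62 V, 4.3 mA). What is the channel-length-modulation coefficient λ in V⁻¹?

With V_GS fixed, I_D ∝ (1 + λ V_DS) in saturation, so I_D2/I_D1 = (1 + λ V_DS2)/(1 + λ V_DS1).
4.3/4.02 = 1.07 = (1 + 4.62 λ)/(1 + 3.55 λ).
Solving: λ (I_D1 V_DS2 − I_D2 V_DS1) = I_D2 − I_D1, so λ = (4.3 − 4.02) / (4.02 × 4.62 − 4.3 × 3.55) = 0.28 / 3.31 = 0.0847 V⁻¹.

λ = 0.0847 V⁻¹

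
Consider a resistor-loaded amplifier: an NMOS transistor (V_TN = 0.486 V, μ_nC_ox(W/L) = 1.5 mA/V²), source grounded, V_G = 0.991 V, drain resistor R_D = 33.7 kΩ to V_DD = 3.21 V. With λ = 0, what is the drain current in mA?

I_D = 0.0911 mA

V_GS = V_G = 0.991 V, so V_ov = 0.991 − 0.486 = 0.505 V.
Assume saturation: I_D = ½ k_n V_ov² = 0.5 × 1.5 × 0.505² = 0.191 mA, giving V_DS = V_DD − I_D R_D = 3.21 − 0.191 × 33.7 = -3.24 V.
But -3.24 V < V_ov = 0.505 V, so the device is actually in triode.
In triode I_D = k_n[V_ov V_DS − ½ V_DS²] and I_D = (V_DD − V_DS)/R_D. Equating: 25.3 V_DS² − 26.53 V_DS + 3.21 = 0, giving V_DS = 0.14 V (the root below V_ov).
I_D = (3.21 − 0.14) / 33.7 = 0.0911 mA.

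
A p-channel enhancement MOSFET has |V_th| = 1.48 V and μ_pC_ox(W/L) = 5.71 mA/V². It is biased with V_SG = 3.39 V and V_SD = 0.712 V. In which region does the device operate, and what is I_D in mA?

V_ov = V_SG − |V_th| = 3.39 − 1.48 = 1.91 V.
Since V_SD = 0.712 V < V_ov = 1.91 V, the device is in the triode region.
I_D = k_p [V_ov · V_SD − ½ V_SD²] = 5.71 × [1.91 × 0.712 − 0.5 × 0.712²] = 6.32 mA.

Triode; I_D = 6.32 mA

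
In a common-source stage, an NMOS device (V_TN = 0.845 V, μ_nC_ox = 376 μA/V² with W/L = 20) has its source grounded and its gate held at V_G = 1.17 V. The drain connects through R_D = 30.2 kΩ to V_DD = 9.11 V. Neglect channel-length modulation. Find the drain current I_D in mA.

V_GS = V_G = 1.17 V, so V_ov = 1.17 − 0.845 = 0.325 V.
k_n = μ_nC_ox · (W/L) = 7.52 mA/V².
Assume saturation: I_D = ½ k_n V_ov² = 0.5 × 7.52 × 0.325² = 0.397 mA, giving V_DS = V_DD − I_D R_D = 9.11 − 0.397 × 30.2 = -2.88 V.
But -2.88 V < V_ov = 0.325 V, so the device is actually in triode.
In triode I_D = k_n[V_ov V_DS − ½ V_DS²] and I_D = (V_DD − V_DS)/R_D. Equating: 114 V_DS² − 74.81 V_DS + 9.11 = 0, giving V_DS = 0.161 V (the root below V_ov).
I_D = (9.11 − 0.161) / 30.2 = 0.296 mA.

I_D = 0.296 mA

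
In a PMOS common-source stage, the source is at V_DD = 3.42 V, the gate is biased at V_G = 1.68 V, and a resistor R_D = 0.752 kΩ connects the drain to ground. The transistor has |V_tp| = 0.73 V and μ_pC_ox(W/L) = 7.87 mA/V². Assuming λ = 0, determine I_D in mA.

V_SG = V_DD − V_G = 3.42 − 1.68 = 1.74 V, so V_ov = 1.74 − 0.73 = 1.01 V.
Assume saturation: I_D = ½ k_p V_ov² = 0.5 × 7.87 × 1.01² = 4.01 mA, giving V_SD = V_DD − I_D R_D = 3.42 − 4.01 × 0.752 = 0.401 V.
But 0.401 V < V_ov = 1.01 V, so the device is actually in triode.
In triode I_D = k_p[V_ov V_SD − ½ V_SD²] and I_D = (V_DD − V_SD)/R_D. Equating: 2.96 V_SD² − 6.977 V_SD + 3.42 = 0, giving V_SD = 0.695 V (the root below V_ov).
I_D = (3.42 − 0.695) / 0.752 = 3.62 mA.

I_D = 3.62 mA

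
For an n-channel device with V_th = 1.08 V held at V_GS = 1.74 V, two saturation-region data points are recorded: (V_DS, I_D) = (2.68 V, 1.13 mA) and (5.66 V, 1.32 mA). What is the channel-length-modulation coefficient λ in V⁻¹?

With V_GS fixed, I_D ∝ (1 + λ V_DS) in saturation, so I_D2/I_D1 = (1 + λ V_DS2)/(1 + λ V_DS1).
1.32/1.13 = 1.168 = (1 + 5.66 λ)/(1 + 2.68 λ).
Solving: λ (I_D1 V_DS2 − I_D2 V_DS1) = I_D2 − I_D1, so λ = (1.32 − 1.13) / (1.13 × 5.66 − 1.32 × 2.68) = 0.19 / 2.86 = 0.0665 V⁻¹.

λ = 0.0665 V⁻¹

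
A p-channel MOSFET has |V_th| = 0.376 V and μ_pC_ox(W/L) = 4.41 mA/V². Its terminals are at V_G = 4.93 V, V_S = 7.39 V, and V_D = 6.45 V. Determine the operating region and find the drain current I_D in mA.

Triode; I_D = 6.69 mA

V_SG = V_S − V_G = 7.39 − 4.93 = 2.46 V; V_SD = V_S − V_D = 7.39 − 6.45 = 0.94 V.
V_ov = V_SG − |V_th| = 2.46 − 0.376 = 2.08 V.
Since V_SD = 0.94 V < V_ov = 2.08 V, the device is in the triode region.
I_D = k_p [V_ov · V_SD − ½ V_SD²] = 4.41 × [2.08 × 0.94 − 0.5 × 0.94²] = 6.69 mA.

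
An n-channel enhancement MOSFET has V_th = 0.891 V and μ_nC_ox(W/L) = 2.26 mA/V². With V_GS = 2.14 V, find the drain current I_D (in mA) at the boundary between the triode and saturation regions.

At the boundary V_DS = V_ov = V_GS − V_th = 2.14 − 0.891 = 1.25 V.
I_D = ½ k_n V_ov² = 0.5 × 2.26 × 1.25² = 1.76 mA.

I_D = 1.76 mA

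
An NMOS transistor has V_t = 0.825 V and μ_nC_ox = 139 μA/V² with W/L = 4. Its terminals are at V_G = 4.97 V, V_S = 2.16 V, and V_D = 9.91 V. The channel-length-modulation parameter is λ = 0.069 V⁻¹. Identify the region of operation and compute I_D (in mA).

Saturation; I_D = 1.68 mA

V_GS = V_G − V_S = 4.97 − 2.16 = 2.81 V; V_DS = V_D − V_S = 9.91 − 2.16 = 7.75 V.
k_n = μ_nC_ox · (W/L) = 0.556 mA/V².
V_ov = V_GS − V_t = 2.81 − 0.825 = 1.98 V.
Since V_DS = 7.75 V ≥ V_ov = 1.98 V, the device is in saturation.
I_D = ½ k_n V_ov² (1 + λ V_DS) = 0.5 × 0.556 × 1.98² × (1 + 0.069 × 7.75) = 1.68 mA.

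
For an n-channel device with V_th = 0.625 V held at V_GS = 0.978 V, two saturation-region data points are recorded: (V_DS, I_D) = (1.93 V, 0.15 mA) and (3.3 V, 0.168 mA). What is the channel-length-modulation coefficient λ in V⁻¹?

With V_GS fixed, I_D ∝ (1 + λ V_DS) in saturation, so I_D2/I_D1 = (1 + λ V_DS2)/(1 + λ V_DS1).
0.168/0.15 = 1.12 = (1 + 3.3 λ)/(1 + 1.93 λ).
Solving: λ (I_D1 V_DS2 − I_D2 V_DS1) = I_D2 − I_D1, so λ = (0.168 − 0.15) / (0.15 × 3.3 − 0.168 × 1.93) = 0.018 / 0.171 = 0.105 V⁻¹.

λ = 0.105 V⁻¹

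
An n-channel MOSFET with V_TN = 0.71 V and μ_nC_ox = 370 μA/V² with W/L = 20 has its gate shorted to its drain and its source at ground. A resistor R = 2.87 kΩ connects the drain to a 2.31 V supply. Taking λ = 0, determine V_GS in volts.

With gate tied to drain, V_GS = V_DS ≥ V_GS − V_TN, so the device is in saturation.
k_n = μ_nC_ox · (W/L) = 7.4 mA/V².
KCL at the drain: ½ k_n (V_GS − V_TN)² = (V_DD − V_GS)/R.
Let x = V_GS − 0.71. Then 10.6 x² + x − 1.6 = 0, giving x = 0.344 V (positive root), so V_GS = 1.05 V.
I_D = (V_DD − V_GS)/R = (2.31 − 1.05) / 2.87 = 0.438 mA.

V_GS = 1.05 V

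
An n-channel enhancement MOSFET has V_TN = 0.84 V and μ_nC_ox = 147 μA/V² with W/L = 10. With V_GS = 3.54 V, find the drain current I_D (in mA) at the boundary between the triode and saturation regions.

At the boundary V_DS = V_ov = V_GS − V_TN = 3.54 − 0.84 = 2.7 V.
k_n = μ_nC_ox · (W/L) = 1.47 mA/V².
I_D = ½ k_n V_ov² = 0.5 × 1.47 × 2.7² = 5.36 mA.

I_D = 5.36 mA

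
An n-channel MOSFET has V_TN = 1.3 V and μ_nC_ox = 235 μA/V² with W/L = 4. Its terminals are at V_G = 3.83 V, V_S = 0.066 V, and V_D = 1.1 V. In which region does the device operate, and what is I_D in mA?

Triode; I_D = 1.89 mA

V_GS = V_G − V_S = 3.83 − 0.066 = 3.76 V; V_DS = V_D − V_S = 1.1 − 0.066 = 1.03 V.
k_n = μ_nC_ox · (W/L) = 0.94 mA/V².
V_ov = V_GS − V_TN = 3.76 − 1.3 = 2.46 V.
Since V_DS = 1.03 V < V_ov = 2.46 V, the device is in the triode region.
I_D = k_n [V_ov · V_DS − ½ V_DS²] = 0.94 × [2.46 × 1.03 − 0.5 × 1.03²] = 1.89 mA.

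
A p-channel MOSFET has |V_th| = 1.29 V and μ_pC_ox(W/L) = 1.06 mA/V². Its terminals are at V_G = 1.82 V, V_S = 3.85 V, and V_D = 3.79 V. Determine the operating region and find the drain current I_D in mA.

V_SG = V_S − V_G = 3.85 − 1.82 = 2.03 V; V_SD = V_S − V_D = 3.85 − 3.79 = 0.06 V.
V_ov = V_SG − |V_th| = 2.03 − 1.29 = 0.74 V.
Since V_SD = 0.06 V < V_ov = 0.74 V, the device is in the triode region.
I_D = k_p [V_ov · V_SD − ½ V_SD²] = 1.06 × [0.74 × 0.06 − 0.5 × 0.06²] = 0.0452 mA.

Triode; I_D = 0.0452 mA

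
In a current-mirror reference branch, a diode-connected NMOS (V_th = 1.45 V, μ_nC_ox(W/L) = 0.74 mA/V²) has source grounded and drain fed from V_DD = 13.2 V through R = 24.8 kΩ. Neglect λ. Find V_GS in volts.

V_GS = 2.53 V

With gate tied to drain, V_GS = V_DS ≥ V_GS − V_th, so the device is in saturation.
KCL at the drain: ½ k_n (V_GS − V_th)² = (V_DD − V_GS)/R.
Let x = V_GS − 1.45. Then 9.18 x² + x − 11.75 = 0, giving x = 1.08 V (positive root), so V_GS = 2.53 V.
I_D = (V_DD − V_GS)/R = (13.2 − 2.53) / 24.8 = 0.43 mA.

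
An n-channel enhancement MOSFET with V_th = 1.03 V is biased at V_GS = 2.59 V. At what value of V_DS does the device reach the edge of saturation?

The boundary between triode and saturation is V_DS = V_GS − V_th = V_ov.
V_ov = 2.59 − 1.03 = 1.56 V.

V_DS,sat = 1.56 V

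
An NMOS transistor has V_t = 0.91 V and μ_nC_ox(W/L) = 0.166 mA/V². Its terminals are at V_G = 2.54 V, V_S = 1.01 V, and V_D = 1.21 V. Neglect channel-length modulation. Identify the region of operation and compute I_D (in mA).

V_GS = V_G − V_S = 2.54 − 1.01 = 1.53 V; V_DS = V_D − V_S = 1.21 − 1.01 = 0.2 V.
V_ov = V_GS − V_t = 1.53 − 0.91 = 0.62 V.
Since V_DS = 0.2 V < V_ov = 0.62 V, the device is in the triode region.
I_D = k_n [V_ov · V_DS − ½ V_DS²] = 0.166 × [0.62 × 0.2 − 0.5 × 0.2²] = 0.0173 mA.

Triode; I_D = 0.0173 mA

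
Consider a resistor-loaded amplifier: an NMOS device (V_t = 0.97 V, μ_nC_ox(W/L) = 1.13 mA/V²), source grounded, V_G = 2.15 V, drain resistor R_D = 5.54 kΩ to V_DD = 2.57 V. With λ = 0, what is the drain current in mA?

I_D = 0.400 mA

V_GS = V_G = 2.15 V, so V_ov = 2.15 − 0.97 = 1.18 V.
Assume saturation: I_D = ½ k_n V_ov² = 0.5 × 1.13 × 1.18² = 0.787 mA, giving V_DS = V_DD − I_D R_D = 2.57 − 0.787 × 5.54 = -1.79 V.
But -1.79 V < V_ov = 1.18 V, so the device is actually in triode.
In triode I_D = k_n[V_ov V_DS − ½ V_DS²] and I_D = (V_DD − V_DS)/R_D. Equating: 3.13 V_DS² − 8.387 V_DS + 2.57 = 0, giving V_DS = 0.353 V (the root below V_ov).
I_D = (2.57 − 0.353) / 5.54 = 0.4 mA.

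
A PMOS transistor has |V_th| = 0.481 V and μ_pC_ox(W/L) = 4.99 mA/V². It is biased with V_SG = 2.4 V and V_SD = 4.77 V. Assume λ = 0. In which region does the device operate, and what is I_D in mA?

V_ov = V_SG − |V_th| = 2.4 − 0.481 = 1.92 V.
Since V_SD = 4.77 V ≥ V_ov = 1.92 V, the device is in saturation.
I_D = ½ k_p V_ov² = 0.5 × 4.99 × 1.92² = 9.19 mA.

Saturation; I_D = 9.19 mA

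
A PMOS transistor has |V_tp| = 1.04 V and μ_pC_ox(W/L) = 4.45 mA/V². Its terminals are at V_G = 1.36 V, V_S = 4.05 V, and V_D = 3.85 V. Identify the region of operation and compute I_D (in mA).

V_SG = V_S − V_G = 4.05 − 1.36 = 2.69 V; V_SD = V_S − V_D = 4.05 − 3.85 = 0.2 V.
V_ov = V_SG − |V_tp| = 2.69 − 1.04 = 1.65 V.
Since V_SD = 0.2 V < V_ov = 1.65 V, the device is in the triode region.
I_D = k_p [V_ov · V_SD − ½ V_SD²] = 4.45 × [1.65 × 0.2 − 0.5 × 0.2²] = 1.38 mA.

Triode; I_D = 1.38 mA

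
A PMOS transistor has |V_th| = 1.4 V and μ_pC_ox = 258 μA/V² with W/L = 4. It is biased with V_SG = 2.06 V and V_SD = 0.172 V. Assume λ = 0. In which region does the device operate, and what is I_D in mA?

k_p = μ_pC_ox · (W/L) = 1.032 mA/V².
V_ov = V_SG − |V_th| = 2.06 − 1.4 = 0.66 V.
Since V_SD = 0.172 V < V_ov = 0.66 V, the device is in the triode region.
I_D = k_p [V_ov · V_SD − ½ V_SD²] = 1.032 × [0.66 × 0.172 − 0.5 × 0.172²] = 0.102 mA.

Triode; I_D = 0.102 mA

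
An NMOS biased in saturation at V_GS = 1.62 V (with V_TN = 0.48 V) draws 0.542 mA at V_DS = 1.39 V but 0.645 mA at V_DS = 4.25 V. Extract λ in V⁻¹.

λ = 0.0732 V⁻¹

With V_GS fixed, I_D ∝ (1 + λ V_DS) in saturation, so I_D2/I_D1 = (1 + λ V_DS2)/(1 + λ V_DS1).
0.645/0.542 = 1.19 = (1 + 4.25 λ)/(1 + 1.39 λ).
Solving: λ (I_D1 V_DS2 − I_D2 V_DS1) = I_D2 − I_D1, so λ = (0.645 − 0.542) / (0.542 × 4.25 − 0.645 × 1.39) = 0.103 / 1.41 = 0.0732 V⁻¹.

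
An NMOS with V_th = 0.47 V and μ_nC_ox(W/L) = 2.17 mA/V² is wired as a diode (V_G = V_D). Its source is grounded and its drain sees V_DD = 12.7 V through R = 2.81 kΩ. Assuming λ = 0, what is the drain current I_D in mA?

I_D = 3.70 mA

With gate tied to drain, V_GS = V_DS ≥ V_GS − V_th, so the device is in saturation.
KCL at the drain: ½ k_n (V_GS − V_th)² = (V_DD − V_GS)/R.
Let x = V_GS − 0.47. Then 3.05 x² + x − 12.23 = 0, giving x = 1.85 V (positive root), so V_GS = 2.32 V.
I_D = (V_DD − V_GS)/R = (12.7 − 2.32) / 2.81 = 3.7 mA.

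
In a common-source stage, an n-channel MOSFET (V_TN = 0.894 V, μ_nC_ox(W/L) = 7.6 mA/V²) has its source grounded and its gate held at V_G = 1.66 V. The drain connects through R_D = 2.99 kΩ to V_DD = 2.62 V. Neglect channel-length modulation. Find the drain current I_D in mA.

V_GS = V_G = 1.66 V, so V_ov = 1.66 − 0.894 = 0.766 V.
Assume saturation: I_D = ½ k_n V_ov² = 0.5 × 7.6 × 0.766² = 2.23 mA, giving V_DS = V_DD − I_D R_D = 2.62 − 2.23 × 2.99 = -4.05 V.
But -4.05 V < V_ov = 0.766 V, so the device is actually in triode.
In triode I_D = k_n[V_ov V_DS − ½ V_DS²] and I_D = (V_DD − V_DS)/R_D. Equating: 11.4 V_DS² − 18.41 V_DS + 2.62 = 0, giving V_DS = 0.158 V (the root below V_ov).
I_D = (2.62 − 0.158) / 2.99 = 0.824 mA.

I_D = 0.824 mA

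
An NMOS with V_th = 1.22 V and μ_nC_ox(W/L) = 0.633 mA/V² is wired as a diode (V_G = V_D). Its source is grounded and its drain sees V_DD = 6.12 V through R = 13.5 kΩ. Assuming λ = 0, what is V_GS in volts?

With gate tied to drain, V_GS = V_DS ≥ V_GS − V_th, so the device is in saturation.
KCL at the drain: ½ k_n (V_GS − V_th)² = (V_DD − V_GS)/R.
Let x = V_GS − 1.22. Then 4.27 x² + x − 4.9 = 0, giving x = 0.96 V (positive root), so V_GS = 2.18 V.
I_D = (V_DD − V_GS)/R = (6.12 − 2.18) / 13.5 = 0.292 mA.

V_GS = 2.18 V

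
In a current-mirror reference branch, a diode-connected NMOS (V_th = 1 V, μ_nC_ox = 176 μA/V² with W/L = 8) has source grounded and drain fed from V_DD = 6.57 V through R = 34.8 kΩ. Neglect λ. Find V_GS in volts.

With gate tied to drain, V_GS = V_DS ≥ V_GS − V_th, so the device is in saturation.
k_n = μ_nC_ox · (W/L) = 1.408 mA/V².
KCL at the drain: ½ k_n (V_GS − V_th)² = (V_DD − V_GS)/R.
Let x = V_GS − 1. Then 24.5 x² + x − 5.57 = 0, giving x = 0.457 V (positive root), so V_GS = 1.46 V.
I_D = (V_DD − V_GS)/R = (6.57 − 1.46) / 34.8 = 0.147 mA.

V_GS = 1.46 V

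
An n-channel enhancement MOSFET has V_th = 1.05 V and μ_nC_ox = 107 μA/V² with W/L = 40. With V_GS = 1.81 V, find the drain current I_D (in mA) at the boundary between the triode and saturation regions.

At the boundary V_DS = V_ov = V_GS − V_th = 1.81 − 1.05 = 0.76 V.
k_n = μ_nC_ox · (W/L) = 4.28 mA/V².
I_D = ½ k_n V_ov² = 0.5 × 4.28 × 0.76² = 1.24 mA.

I_D = 1.24 mA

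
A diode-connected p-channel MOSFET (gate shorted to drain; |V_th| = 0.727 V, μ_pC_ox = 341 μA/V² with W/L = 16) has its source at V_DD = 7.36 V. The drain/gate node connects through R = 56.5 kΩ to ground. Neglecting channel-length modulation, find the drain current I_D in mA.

I_D = 0.114 mA

With gate tied to drain, V_SG = V_SD ≥ V_SG − |V_th|, so the device is in saturation.
k_p = μ_pC_ox · (W/L) = 5.456 mA/V².
KCL at the drain: ½ k_p (V_SG − |V_th|)² = (V_DD − V_SG)/R.
Let x = V_SG − 0.727. Then 154 x² + x − 6.633 = 0, giving x = 0.204 V (positive root), so V_SG = 0.931 V.
I_D = (V_DD − V_SG)/R = (7.36 − 0.931) / 56.5 = 0.114 mA.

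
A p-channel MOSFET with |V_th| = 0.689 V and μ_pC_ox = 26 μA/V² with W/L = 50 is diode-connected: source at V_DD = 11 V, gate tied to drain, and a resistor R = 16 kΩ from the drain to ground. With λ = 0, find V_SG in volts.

With gate tied to drain, V_SG = V_SD ≥ V_SG − |V_th|, so the device is in saturation.
k_p = μ_pC_ox · (W/L) = 1.3 mA/V².
KCL at the drain: ½ k_p (V_SG − |V_th|)² = (V_DD − V_SG)/R.
Let x = V_SG − 0.689. Then 10.4 x² + x − 10.31 = 0, giving x = 0.949 V (positive root), so V_SG = 1.64 V.
I_D = (V_DD − V_SG)/R = (11 − 1.64) / 16 = 0.585 mA.

V_SG = 1.64 V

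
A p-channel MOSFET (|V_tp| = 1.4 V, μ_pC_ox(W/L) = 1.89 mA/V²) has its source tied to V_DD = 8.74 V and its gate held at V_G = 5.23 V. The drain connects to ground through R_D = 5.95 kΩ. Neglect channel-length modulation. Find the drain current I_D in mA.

I_D = 1.40 mA

V_SG = V_DD − V_G = 8.74 − 5.23 = 3.51 V, so V_ov = 3.51 − 1.4 = 2.11 V.
Assume saturation: I_D = ½ k_p V_ov² = 0.5 × 1.89 × 2.11² = 4.21 mA, giving V_SD = V_DD − I_D R_D = 8.74 − 4.21 × 5.95 = -16.3 V.
But -16.3 V < V_ov = 2.11 V, so the device is actually in triode.
In triode I_D = k_p[V_ov V_SD − ½ V_SD²] and I_D = (V_DD − V_SD)/R_D. Equating: 5.62 V_SD² − 24.73 V_SD + 8.74 = 0, giving V_SD = 0.388 V (the root below V_ov).
I_D = (8.74 − 0.388) / 5.95 = 1.4 mA.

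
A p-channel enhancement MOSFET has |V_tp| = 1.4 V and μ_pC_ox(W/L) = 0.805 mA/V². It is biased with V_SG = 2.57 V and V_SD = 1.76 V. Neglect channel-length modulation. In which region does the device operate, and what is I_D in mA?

Saturation; I_D = 0.551 mA

V_ov = V_SG − |V_tp| = 2.57 − 1.4 = 1.17 V.
Since V_SD = 1.76 V ≥ V_ov = 1.17 V, the device is in saturation.
I_D = ½ k_p V_ov² = 0.5 × 0.805 × 1.17² = 0.551 mA.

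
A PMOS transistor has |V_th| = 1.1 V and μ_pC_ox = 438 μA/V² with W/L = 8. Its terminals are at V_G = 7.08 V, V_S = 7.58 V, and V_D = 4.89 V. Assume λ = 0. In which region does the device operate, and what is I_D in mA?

V_SG = V_S − V_G = 7.58 − 7.08 = 0.5 V; V_SD = V_S − V_D = 7.58 − 4.89 = 2.69 V.
V_SG = 0.5 V < |V_th| = 1.1 V, so the transistor is in cutoff.

Cutoff; I_D = 0 mA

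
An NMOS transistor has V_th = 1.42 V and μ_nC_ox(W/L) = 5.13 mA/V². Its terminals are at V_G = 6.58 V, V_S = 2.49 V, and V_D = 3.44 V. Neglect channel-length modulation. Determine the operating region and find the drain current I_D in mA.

Triode; I_D = 10.7 mA

V_GS = V_G − V_S = 6.58 − 2.49 = 4.09 V; V_DS = V_D − V_S = 3.44 − 2.49 = 0.95 V.
V_ov = V_GS − V_th = 4.09 − 1.42 = 2.67 V.
Since V_DS = 0.95 V < V_ov = 2.67 V, the device is in the triode region.
I_D = k_n [V_ov · V_DS − ½ V_DS²] = 5.13 × [2.67 × 0.95 − 0.5 × 0.95²] = 10.7 mA.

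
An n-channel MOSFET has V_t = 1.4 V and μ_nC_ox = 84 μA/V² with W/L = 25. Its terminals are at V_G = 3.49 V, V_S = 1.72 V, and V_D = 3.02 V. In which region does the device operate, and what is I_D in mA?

V_GS = V_G − V_S = 3.49 − 1.72 = 1.77 V; V_DS = V_D − V_S = 3.02 − 1.72 = 1.3 V.
k_n = μ_nC_ox · (W/L) = 2.1 mA/V².
V_ov = V_GS − V_t = 1.77 − 1.4 = 0.37 V.
Since V_DS = 1.3 V ≥ V_ov = 0.37 V, the device is in saturation.
I_D = ½ k_n V_ov² = 0.5 × 2.1 × 0.37² = 0.144 mA.

Saturation; I_D = 0.144 mA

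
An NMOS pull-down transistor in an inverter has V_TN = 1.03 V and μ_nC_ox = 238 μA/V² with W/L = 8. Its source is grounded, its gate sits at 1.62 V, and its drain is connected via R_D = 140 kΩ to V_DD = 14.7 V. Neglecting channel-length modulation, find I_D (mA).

I_D = 0.104 mA

V_GS = V_G = 1.62 V, so V_ov = 1.62 − 1.03 = 0.59 V.
k_n = μ_nC_ox · (W/L) = 1.904 mA/V².
Assume saturation: I_D = ½ k_n V_ov² = 0.5 × 1.904 × 0.59² = 0.331 mA, giving V_DS = V_DD − I_D R_D = 14.7 − 0.331 × 140 = -31.7 V.
But -31.7 V < V_ov = 0.59 V, so the device is actually in triode.
In triode I_D = k_n[V_ov V_DS − ½ V_DS²] and I_D = (V_DD − V_DS)/R_D. Equating: 133 V_DS² − 158.3 V_DS + 14.7 = 0, giving V_DS = 0.102 V (the root below V_ov).
I_D = (14.7 − 0.102) / 140 = 0.104 mA.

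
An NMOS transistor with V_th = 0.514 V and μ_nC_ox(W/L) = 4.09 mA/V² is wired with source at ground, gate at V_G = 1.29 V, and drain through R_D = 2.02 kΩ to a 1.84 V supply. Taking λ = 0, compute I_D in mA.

I_D = 0.764 mA

V_GS = V_G = 1.29 V, so V_ov = 1.29 − 0.514 = 0.776 V.
Assume saturation: I_D = ½ k_n V_ov² = 0.5 × 4.09 × 0.776² = 1.23 mA, giving V_DS = V_DD − I_D R_D = 1.84 − 1.23 × 2.02 = -0.648 V.
But -0.648 V < V_ov = 0.776 V, so the device is actually in triode.
In triode I_D = k_n[V_ov V_DS − ½ V_DS²] and I_D = (V_DD − V_DS)/R_D. Equating: 4.13 V_DS² − 7.411 V_DS + 1.84 = 0, giving V_DS = 0.298 V (the root below V_ov).
I_D = (1.84 − 0.298) / 2.02 = 0.764 mA.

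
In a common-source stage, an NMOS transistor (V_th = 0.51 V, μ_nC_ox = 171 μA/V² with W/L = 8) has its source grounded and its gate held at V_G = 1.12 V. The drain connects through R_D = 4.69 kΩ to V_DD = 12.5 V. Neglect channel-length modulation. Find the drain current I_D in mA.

I_D = 0.255 mA

V_GS = V_G = 1.12 V, so V_ov = 1.12 − 0.51 = 0.61 V.
k_n = μ_nC_ox · (W/L) = 1.368 mA/V².
Assume saturation: I_D = ½ k_n V_ov² = 0.5 × 1.368 × 0.61² = 0.255 mA, giving V_DS = V_DD − I_D R_D = 12.5 − 0.255 × 4.69 = 11.3 V.
V_DS = 11.3 V ≥ V_ov = 0.61 V, confirming saturation.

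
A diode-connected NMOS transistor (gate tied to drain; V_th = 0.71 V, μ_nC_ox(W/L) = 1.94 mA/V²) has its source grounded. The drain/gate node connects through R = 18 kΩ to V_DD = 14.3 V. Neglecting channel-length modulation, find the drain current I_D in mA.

With gate tied to drain, V_GS = V_DS ≥ V_GS − V_th, so the device is in saturation.
KCL at the drain: ½ k_n (V_GS − V_th)² = (V_DD − V_GS)/R.
Let x = V_GS − 0.71. Then 17.5 x² + x − 13.59 = 0, giving x = 0.854 V (positive root), so V_GS = 1.56 V.
I_D = (V_DD − V_GS)/R = (14.3 − 1.56) / 18 = 0.708 mA.

I_D = 0.708 mA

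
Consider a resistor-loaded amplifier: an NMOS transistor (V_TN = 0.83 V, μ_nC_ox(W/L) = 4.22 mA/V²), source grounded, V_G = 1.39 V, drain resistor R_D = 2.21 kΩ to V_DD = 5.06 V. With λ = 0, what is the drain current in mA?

V_GS = V_G = 1.39 V, so V_ov = 1.39 − 0.83 = 0.56 V.
Assume saturation: I_D = ½ k_n V_ov² = 0.5 × 4.22 × 0.56² = 0.662 mA, giving V_DS = V_DD − I_D R_D = 5.06 − 0.662 × 2.21 = 3.6 V.
V_DS = 3.6 V ≥ V_ov = 0.56 V, confirming saturation.

I_D = 0.662 mA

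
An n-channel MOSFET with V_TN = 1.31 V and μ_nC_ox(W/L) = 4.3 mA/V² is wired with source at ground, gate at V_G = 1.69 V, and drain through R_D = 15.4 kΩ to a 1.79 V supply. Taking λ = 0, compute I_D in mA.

V_GS = V_G = 1.69 V, so V_ov = 1.69 − 1.31 = 0.38 V.
Assume saturation: I_D = ½ k_n V_ov² = 0.5 × 4.3 × 0.38² = 0.31 mA, giving V_DS = V_DD − I_D R_D = 1.79 − 0.31 × 15.4 = -2.99 V.
But -2.99 V < V_ov = 0.38 V, so the device is actually in triode.
In triode I_D = k_n[V_ov V_DS − ½ V_DS²] and I_D = (V_DD − V_DS)/R_D. Equating: 33.1 V_DS² − 26.16 V_DS + 1.79 = 0, giving V_DS = 0.0757 V (the root below V_ov).
I_D = (1.79 − 0.0757) / 15.4 = 0.111 mA.

I_D = 0.111 mA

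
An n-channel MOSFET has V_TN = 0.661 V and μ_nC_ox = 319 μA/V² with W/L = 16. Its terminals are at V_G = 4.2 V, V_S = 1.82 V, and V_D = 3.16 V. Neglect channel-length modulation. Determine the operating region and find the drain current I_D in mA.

Triode; I_D = 7.17 mA

V_GS = V_G − V_S = 4.2 − 1.82 = 2.38 V; V_DS = V_D − V_S = 3.16 − 1.82 = 1.34 V.
k_n = μ_nC_ox · (W/L) = 5.104 mA/V².
V_ov = V_GS − V_TN = 2.38 − 0.661 = 1.72 V.
Since V_DS = 1.34 V < V_ov = 1.72 V, the device is in the triode region.
I_D = k_n [V_ov · V_DS − ½ V_DS²] = 5.104 × [1.72 × 1.34 − 0.5 × 1.34²] = 7.17 mA.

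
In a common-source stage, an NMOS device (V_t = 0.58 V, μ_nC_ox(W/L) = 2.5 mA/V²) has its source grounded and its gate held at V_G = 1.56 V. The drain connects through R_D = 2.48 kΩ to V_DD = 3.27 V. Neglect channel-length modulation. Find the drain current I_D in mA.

V_GS = V_G = 1.56 V, so V_ov = 1.56 − 0.58 = 0.98 V.
Assume saturation: I_D = ½ k_n V_ov² = 0.5 × 2.5 × 0.98² = 1.2 mA, giving V_DS = V_DD − I_D R_D = 3.27 − 1.2 × 2.48 = 0.293 V.
But 0.293 V < V_ov = 0.98 V, so the device is actually in triode.
In triode I_D = k_n[V_ov V_DS − ½ V_DS²] and I_D = (V_DD − V_DS)/R_D. Equating: 3.1 V_DS² − 7.076 V_DS + 3.27 = 0, giving V_DS = 0.644 V (the root below V_ov).
I_D = (3.27 − 0.644) / 2.48 = 1.06 mA.

I_D = 1.06 mA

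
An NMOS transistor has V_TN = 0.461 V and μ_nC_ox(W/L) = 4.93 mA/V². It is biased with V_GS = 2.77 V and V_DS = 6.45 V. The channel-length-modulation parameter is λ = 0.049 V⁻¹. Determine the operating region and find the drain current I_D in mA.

Saturation; I_D = 17.3 mA

V_ov = V_GS − V_TN = 2.77 − 0.461 = 2.31 V.
Since V_DS = 6.45 V ≥ V_ov = 2.31 V, the device is in saturation.
I_D = ½ k_n V_ov² (1 + λ V_DS) = 0.5 × 4.93 × 2.31² × (1 + 0.049 × 6.45) = 17.3 mA.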